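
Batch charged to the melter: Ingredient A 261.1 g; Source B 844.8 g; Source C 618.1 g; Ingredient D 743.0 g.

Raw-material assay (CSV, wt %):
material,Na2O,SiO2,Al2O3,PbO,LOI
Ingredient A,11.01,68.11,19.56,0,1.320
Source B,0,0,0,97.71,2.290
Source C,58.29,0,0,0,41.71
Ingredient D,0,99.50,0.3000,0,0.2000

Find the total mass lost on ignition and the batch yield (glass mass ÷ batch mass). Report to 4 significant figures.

LOI loss = 282.1 g; glass = 2185 g; yield = 88.57%

The intermediate values are shown, rounded to 4 significant digits, as written; full precision is maintained all the way through. A single rounding produces every reported number. The derived quantities are recomputed from the batch weights for 2185 g of glass at exact precision (the yield, glass mass, four oxide percentages, totals, ignition loss) exactly as shown in problem or answer.
Material-by-material LOI:
  Ingredient A: 261.1 × 0.01320 = 3.447 g
  Source B: 844.8 × 0.02290 = 19.35 g
  Source C: 618.1 × 0.4171 = 257.8 g
  Ingredient D: 743.0 × 0.002000 = 1.486 g
Total LOI = 282.1 g
Glass = batch − LOI = 2467 − 282.1 = 2185 g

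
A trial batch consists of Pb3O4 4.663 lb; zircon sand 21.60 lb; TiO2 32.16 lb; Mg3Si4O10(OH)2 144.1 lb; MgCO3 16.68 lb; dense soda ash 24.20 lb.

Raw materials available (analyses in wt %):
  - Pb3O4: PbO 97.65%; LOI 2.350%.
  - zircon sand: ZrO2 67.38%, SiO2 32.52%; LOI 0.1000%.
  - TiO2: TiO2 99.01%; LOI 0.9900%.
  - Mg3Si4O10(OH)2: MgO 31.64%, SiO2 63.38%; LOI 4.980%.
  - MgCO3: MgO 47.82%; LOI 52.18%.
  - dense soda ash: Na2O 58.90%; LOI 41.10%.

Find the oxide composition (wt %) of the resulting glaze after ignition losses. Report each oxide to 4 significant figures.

All internal work maintains full precision throughout — the intermediate values are displayed with 4-significant-digit rounding at each printed step. Each reported result is rounded only once — all derived quantities are carried from the weighed amounts at 217.1 lb of glass in exact precision (ignition loss, net glass mass, the six compositions, the totals, yield) exactly as printed in the problem or the answer.
Oxide masses out of the charge:
  ZrO2: 21.60·0.6738 = 14.55 lb
  MgO: 144.1·0.3164 + 16.68·0.4782 = 53.57 lb
  SiO2: 21.60·0.3252 + 144.1·0.6338 = 98.35 lb
  TiO2: 32.16·0.9901 = 31.84 lb
  PbO: 4.663·0.9765 = 4.553 lb
  Na2O: 24.20·0.5890 = 14.25 lb
LOI: 4.663·0.02350 + 21.60·0.001000 + 32.16·0.009900 + 144.1·0.04980 + 16.68·0.5218 + 24.20·0.4110 = 26.28 lb
Glass mass = batch − LOI = 243.4 − 26.28 = 217.1 lb (= the summed oxide contributions)
wt % = 100 × oxide mass / glass mass

Glass mass = 217.1 lb (batch 243.4 − LOI 26.28).
Composition: ZrO2 6.703%, MgO 24.67%, SiO2 45.30%, TiO2 14.66%, PbO 2.097%, Na2O 6.565%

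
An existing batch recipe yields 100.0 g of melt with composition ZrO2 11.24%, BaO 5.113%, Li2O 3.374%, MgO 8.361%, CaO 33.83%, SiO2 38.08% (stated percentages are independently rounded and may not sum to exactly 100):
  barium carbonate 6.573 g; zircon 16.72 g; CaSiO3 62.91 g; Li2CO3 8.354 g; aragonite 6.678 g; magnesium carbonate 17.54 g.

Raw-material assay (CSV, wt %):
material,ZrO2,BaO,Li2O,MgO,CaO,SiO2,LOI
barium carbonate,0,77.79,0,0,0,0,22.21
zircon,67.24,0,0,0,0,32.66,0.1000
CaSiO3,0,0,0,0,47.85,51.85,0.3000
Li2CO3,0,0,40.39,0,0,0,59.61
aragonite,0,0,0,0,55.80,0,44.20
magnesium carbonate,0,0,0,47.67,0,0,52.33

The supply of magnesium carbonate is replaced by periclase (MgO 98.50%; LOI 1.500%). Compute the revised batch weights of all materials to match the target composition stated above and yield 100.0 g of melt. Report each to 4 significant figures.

Revised batch per 100.0 g melt:
  barium carbonate: 6.573 g
  zircon: 16.72 g
  CaSiO3: 62.91 g
  Li2CO3: 8.354 g
  aragonite: 6.678 g
  periclase: 8.488 g
Total batch = 109.7 g; LOI loss = 9.724 g

The intermediate values are printed (rounded to 4 significant figures) in the working. The whole derivation runs at full float precision at each step — every reported result receives exactly one rounding; the derived quantities (LOI, glass mass, the six compositions, the yield, the totals) are carried in full precision from the weighed amounts at 100.0 g of glass, as set out in the problem or answer text.
Per-oxide target masses for 100.0 g melt:
  ZrO2: 11.24% × 100.0 = 11.24 g
  BaO: 5.113% × 100.0 = 5.113 g
  Li2O: 3.374% × 100.0 = 3.374 g
  MgO: 8.361% × 100.0 = 8.361 g
  CaO: 33.83% × 100.0 = 33.83 g
  SiO2: 38.08% × 100.0 = 38.08 g
Checking each oxide sum working from each reported weight, for the quoted basis mass (summed amounts equal target values modulo rounding of the values):
  ZrO2: 16.72·0.6724 = 11.24 g (target 11.24 g)
  BaO: 6.573·0.7779 = 5.113 g (target 5.113 g)
  Li2O: 8.354·0.4039 = 3.374 g (target 3.374 g)
  MgO: 8.488·0.9850 = 8.361 g (target 8.361 g)
  CaO: 62.91·0.4785 + 6.678·0.5580 = 33.83 g (target 33.83 g)
  SiO2: 16.72·0.3266 + 62.91·0.5185 = 38.08 g (target 38.08 g)
Consistency of the glass mass: batch total minus LOI = 100.0 g (per-oxide target masses sum to 100.0 g; stated basis 100.0 g — any gap is answer rounding).
Adding the batch up: Σ batch = 109.7 g; Σ batch·LOI gives LOI loss = 9.724 g; as yield: glass ÷ batch → 91.14%.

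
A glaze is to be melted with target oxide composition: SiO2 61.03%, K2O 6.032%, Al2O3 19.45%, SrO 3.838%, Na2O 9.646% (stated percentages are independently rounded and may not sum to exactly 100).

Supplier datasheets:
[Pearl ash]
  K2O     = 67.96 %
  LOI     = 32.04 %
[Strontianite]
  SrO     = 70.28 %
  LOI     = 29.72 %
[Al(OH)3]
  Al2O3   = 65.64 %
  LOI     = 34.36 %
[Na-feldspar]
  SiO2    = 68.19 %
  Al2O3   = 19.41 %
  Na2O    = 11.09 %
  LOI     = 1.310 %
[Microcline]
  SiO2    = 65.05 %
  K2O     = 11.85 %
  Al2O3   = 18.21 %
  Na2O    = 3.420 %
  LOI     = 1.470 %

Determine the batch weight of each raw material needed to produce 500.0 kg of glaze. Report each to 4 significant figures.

The whole derivation holds full float precision throughout; the intermediate values are shown with 4-significant-figure rounding on the page. Each reported result is rounded once only — the derived quantities are rebuilt using the weight values for 500.0 kg of glass in full float precision (yield, glass mass, five oxide percentages, the totals, ignition loss), as written in either problem or answer.
Oxide mass targets, per 500.0 kg glaze:
  SiO2: 61.03% × 500.0 = 305.2 kg
  K2O: 6.032% × 500.0 = 30.16 kg
  Al2O3: 19.45% × 500.0 = 97.25 kg
  SrO: 3.838% × 500.0 = 19.19 kg
  Na2O: 9.646% × 500.0 = 48.23 kg
Per-oxide balance check per the reported batch figures, per the basis as stated (every target is met by its sum given rounding of the digits):
  SiO2: 428.9·0.6819 + 19.52·0.6505 = 305.2 kg (target 305.2 kg)
  K2O: 40.97·0.6796 + 19.52·0.1185 = 30.16 kg (target 30.16 kg)
  Al2O3: 15.92·0.6564 + 428.9·0.1941 + 19.52·0.1821 = 97.25 kg (target 97.25 kg)
  SrO: 27.31·0.7028 = 19.19 kg (target 19.19 kg)
  Na2O: 428.9·0.1109 + 19.52·0.03420 = 48.23 kg (target 48.23 kg)
Glass-mass closure: total batch − LOI = 500.0 kg (per-oxide target masses sum to 500.0 kg; versus the stated basis of 500.0 kg — deltas are rounding alone).
Whole-batch sum: Σ batch = 532.6 kg; ignition loss, Σ(batch × LOI) = 32.62 kg; yield = glass ÷ total batch = 93.88%.

Batch per 500.0 kg glaze:
  Pearl ash: 40.97 kg
  Strontianite: 27.31 kg
  Al(OH)3: 15.92 kg
  Na-feldspar: 428.9 kg
  Microcline: 19.52 kg
Total batch = 532.6 kg; LOI loss = 32.62 kg; yield = 93.88%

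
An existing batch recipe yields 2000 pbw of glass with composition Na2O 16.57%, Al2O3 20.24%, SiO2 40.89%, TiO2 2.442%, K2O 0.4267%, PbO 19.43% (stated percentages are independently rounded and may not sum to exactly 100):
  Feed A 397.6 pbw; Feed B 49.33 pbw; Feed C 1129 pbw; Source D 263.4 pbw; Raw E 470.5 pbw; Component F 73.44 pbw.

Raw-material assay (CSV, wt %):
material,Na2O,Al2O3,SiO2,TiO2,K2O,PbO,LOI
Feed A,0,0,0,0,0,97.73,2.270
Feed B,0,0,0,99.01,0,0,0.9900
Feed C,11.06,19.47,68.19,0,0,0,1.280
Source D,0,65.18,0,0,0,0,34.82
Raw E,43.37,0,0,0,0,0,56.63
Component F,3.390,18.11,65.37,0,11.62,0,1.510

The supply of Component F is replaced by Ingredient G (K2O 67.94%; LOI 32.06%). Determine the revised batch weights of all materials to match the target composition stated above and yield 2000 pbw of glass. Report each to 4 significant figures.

Revised batch per 2000 pbw glass:
  Feed A: 397.6 pbw
  Feed B: 49.33 pbw
  Feed C: 1199 pbw
  Source D: 262.8 pbw
  Raw E: 458.3 pbw
  Ingredient G: 12.56 pbw
Total batch = 2380 pbw; LOI loss = 379.9 pbw

Every computation keeps full float precision from first step to last — values along the way are shown rounded off to 4 significant digits as written; each reported value undergoes a single rounding — all derived quantities are computed at exact precision (LOI, yield, net glass mass, totals, six oxide percentages) from the weighed amounts at 2000 pbw of glass as written in the question or the answer.
The oxide mass targets at 2000 pbw glass:
  Na2O: 16.57% × 2000 = 331.4 pbw
  Al2O3: 20.24% × 2000 = 404.8 pbw
  SiO2: 40.89% × 2000 = 817.8 pbw
  TiO2: 2.442% × 2000 = 48.84 pbw
  K2O: 0.4267% × 2000 = 8.534 pbw
  PbO: 19.43% × 2000 = 388.6 pbw
Oxide-by-oxide audit using the reported weights, per the basis as stated (delivered sums recover each target inside rounding margins):
  Na2O: 1199·0.1106 + 458.3·0.4337 = 331.4 pbw (target 331.4 pbw)
  Al2O3: 1199·0.1947 + 262.8·0.6518 = 404.7 pbw (target 404.8 pbw)
  SiO2: 1199·0.6819 = 817.6 pbw (target 817.8 pbw)
  TiO2: 49.33·0.9901 = 48.84 pbw (target 48.84 pbw)
  K2O: 12.56·0.6794 = 8.533 pbw (target 8.534 pbw)
  PbO: 397.6·0.9773 = 388.6 pbw (target 388.6 pbw)
The glass-mass cross-check: Σ batch − LOI loss = 2000 pbw (per-oxide target masses sum to 2000 pbw; versus the stated basis of 2000 pbw — gaps are rounding artifacts).
Batch grand total — Σ batch = 2380 pbw; the LOI term Σ batch·LOI equals 379.9 pbw; yield = glass ÷ total batch = 84.03%.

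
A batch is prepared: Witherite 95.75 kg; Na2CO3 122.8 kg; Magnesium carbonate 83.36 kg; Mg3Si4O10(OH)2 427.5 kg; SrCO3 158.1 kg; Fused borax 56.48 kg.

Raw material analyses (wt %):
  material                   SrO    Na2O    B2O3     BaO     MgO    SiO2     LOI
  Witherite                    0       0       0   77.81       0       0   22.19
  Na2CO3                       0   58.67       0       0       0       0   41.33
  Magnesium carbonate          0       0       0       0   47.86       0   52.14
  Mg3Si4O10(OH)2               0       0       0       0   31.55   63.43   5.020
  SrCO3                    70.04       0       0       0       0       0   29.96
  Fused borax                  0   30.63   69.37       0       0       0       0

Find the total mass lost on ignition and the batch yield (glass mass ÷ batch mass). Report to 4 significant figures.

LOI loss = 184.3 kg; glass = 759.7 kg; yield = 80.48%

Every computation keeps full precision in all steps — working values appear rounded to 4 significant digits across the worked steps. Every reported number includes exactly one rounding — the derived quantities, including glass mass, ignition loss, yield, the totals, the six compositions, are re-derived from the batch weights at 759.7 kg of glass at exact precision as they appear in the problem or answer text.
Each material's LOI contribution:
  Witherite: 95.75 × 0.2219 = 21.25 kg
  Na2CO3: 122.8 × 0.4133 = 50.75 kg
  Magnesium carbonate: 83.36 × 0.5214 = 43.46 kg
  Mg3Si4O10(OH)2: 427.5 × 0.05020 = 21.46 kg
  SrCO3: 158.1 × 0.2996 = 47.37 kg
  Fused borax: 56.48 × 0 = 0 kg
Total LOI = 184.3 kg
Glass = batch − LOI = 944.0 − 184.3 = 759.7 kg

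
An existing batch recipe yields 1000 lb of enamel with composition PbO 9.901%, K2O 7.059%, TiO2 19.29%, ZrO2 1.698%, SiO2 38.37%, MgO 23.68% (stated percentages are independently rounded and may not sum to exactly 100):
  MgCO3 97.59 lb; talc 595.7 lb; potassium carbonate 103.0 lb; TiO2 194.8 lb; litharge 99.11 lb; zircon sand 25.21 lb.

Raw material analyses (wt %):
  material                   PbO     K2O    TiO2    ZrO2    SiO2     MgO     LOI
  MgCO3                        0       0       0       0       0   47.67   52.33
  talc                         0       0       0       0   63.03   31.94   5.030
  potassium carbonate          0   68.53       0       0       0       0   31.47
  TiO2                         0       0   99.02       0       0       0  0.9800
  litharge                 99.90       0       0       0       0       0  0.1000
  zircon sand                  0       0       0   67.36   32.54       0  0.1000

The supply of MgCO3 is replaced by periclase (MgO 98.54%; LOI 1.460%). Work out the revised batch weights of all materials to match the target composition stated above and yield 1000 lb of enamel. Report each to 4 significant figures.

Revised batch per 1000 lb enamel:
  periclase: 47.21 lb
  talc: 595.7 lb
  potassium carbonate: 103.0 lb
  TiO2: 194.8 lb
  litharge: 99.11 lb
  zircon sand: 25.21 lb
Total batch = 1065 lb; LOI loss = 65.10 lb

Intermediates appear rounded to 4 significant digits. Every computation keeps full float precision from first step to last — a single rounding completes every reported figure; all derived quantities, including net glass mass, totals, six oxide percentages, ignition loss, yield, are carried starting from the weights at 1000 lb of glass in exact precision as quoted within question or answer.
Target masses of each oxide per 1000 lb enamel:
  PbO: 9.901% × 1000 = 99.01 lb
  K2O: 7.059% × 1000 = 70.59 lb
  TiO2: 19.29% × 1000 = 192.9 lb
  ZrO2: 1.698% × 1000 = 16.98 lb
  SiO2: 38.37% × 1000 = 383.7 lb
  MgO: 23.68% × 1000 = 236.8 lb
Per-oxide balance check from the weights as reported, for the quoted basis mass (each sum matches its target mass exact up to rounding of places):
  PbO: 99.11·0.9990 = 99.01 lb (target 99.01 lb)
  K2O: 103.0·0.6853 = 70.59 lb (target 70.59 lb)
  TiO2: 194.8·0.9902 = 192.9 lb (target 192.9 lb)
  ZrO2: 25.21·0.6736 = 16.98 lb (target 16.98 lb)
  SiO2: 595.7·0.6303 + 25.21·0.3254 = 383.7 lb (target 383.7 lb)
  MgO: 47.21·0.9854 + 595.7·0.3194 = 236.8 lb (target 236.8 lb)
Glass mass check: total batch − LOI = 999.9 lb (targets for the oxides total 1000 lb; the stated basis being 1000 lb — differing by rounding only).
Batch grand total — Σ batch = 1065 lb; ignition loss, Σ(batch × LOI) = 65.10 lb; yield, glass over the total, = 93.89%.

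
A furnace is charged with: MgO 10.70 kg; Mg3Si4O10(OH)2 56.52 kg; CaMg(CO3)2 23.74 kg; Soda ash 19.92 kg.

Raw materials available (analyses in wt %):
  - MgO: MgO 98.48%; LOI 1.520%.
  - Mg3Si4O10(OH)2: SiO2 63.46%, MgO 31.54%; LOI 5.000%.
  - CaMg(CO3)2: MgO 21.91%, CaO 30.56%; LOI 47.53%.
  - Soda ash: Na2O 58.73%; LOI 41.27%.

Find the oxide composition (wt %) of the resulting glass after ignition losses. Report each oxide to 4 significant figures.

Glass mass = 88.39 kg (batch 110.9 − LOI 22.49).
Composition: Na2O 13.24%, SiO2 40.58%, MgO 37.98%, CaO 8.208%

Rounding to four significant figures governs each mid-chain value as displayed; the whole derivation keeps full float precision through every step — every reported result takes a single rounding — all derived quantities, which include the yield, the four compositions, ignition loss, totals, net glass mass, are rebuilt in exact precision, precisely as stated by question or answer, from the weighed amounts for 88.39 kg of glass.
Delivered oxide masses:
  Na2O: 19.92·0.5873 = 11.70 kg
  SiO2: 56.52·0.6346 = 35.87 kg
  MgO: 10.70·0.9848 + 56.52·0.3154 + 23.74·0.2191 = 33.57 kg
  CaO: 23.74·0.3056 = 7.255 kg
LOI: 10.70·0.01520 + 56.52·0.05000 + 23.74·0.4753 + 19.92·0.4127 = 22.49 kg
Resulting glass, batch − LOI: 110.9 − 22.49 = 88.39 kg (matching Σ of the oxides)
oxide / glass × 100 gives the wt %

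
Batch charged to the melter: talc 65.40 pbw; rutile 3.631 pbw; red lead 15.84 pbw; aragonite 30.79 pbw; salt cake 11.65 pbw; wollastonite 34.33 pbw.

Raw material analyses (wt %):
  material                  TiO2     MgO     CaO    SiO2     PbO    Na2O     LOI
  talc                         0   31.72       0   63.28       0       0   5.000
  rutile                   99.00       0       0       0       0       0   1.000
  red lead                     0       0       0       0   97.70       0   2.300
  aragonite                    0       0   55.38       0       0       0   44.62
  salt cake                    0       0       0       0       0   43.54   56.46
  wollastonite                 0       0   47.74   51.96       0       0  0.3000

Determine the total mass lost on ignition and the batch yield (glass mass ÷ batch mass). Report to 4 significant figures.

LOI loss = 24.09 pbw; glass = 137.6 pbw; yield = 85.10%

Intermediates are displayed (rounded to 4 significant digits) as written. Full float precision is held through every step; a single rounding produces every reported number — the derived quantities are rebuilt from the batch weights at 137.6 pbw of glass in full float precision (the yield, the totals, net glass mass, six oxide percentages, ignition loss), precisely as stated by problem or answer.
Per-material ignition loss:
  talc: 65.40 × 0.05000 = 3.270 pbw
  rutile: 3.631 × 0.01000 = 0.03631 pbw
  red lead: 15.84 × 0.02300 = 0.3643 pbw
  aragonite: 30.79 × 0.4462 = 13.74 pbw
  salt cake: 11.65 × 0.5646 = 6.578 pbw
  wollastonite: 34.33 × 0.003000 = 0.1030 pbw
Total LOI = 24.09 pbw
Glass = batch − LOI = 161.6 − 24.09 = 137.6 pbw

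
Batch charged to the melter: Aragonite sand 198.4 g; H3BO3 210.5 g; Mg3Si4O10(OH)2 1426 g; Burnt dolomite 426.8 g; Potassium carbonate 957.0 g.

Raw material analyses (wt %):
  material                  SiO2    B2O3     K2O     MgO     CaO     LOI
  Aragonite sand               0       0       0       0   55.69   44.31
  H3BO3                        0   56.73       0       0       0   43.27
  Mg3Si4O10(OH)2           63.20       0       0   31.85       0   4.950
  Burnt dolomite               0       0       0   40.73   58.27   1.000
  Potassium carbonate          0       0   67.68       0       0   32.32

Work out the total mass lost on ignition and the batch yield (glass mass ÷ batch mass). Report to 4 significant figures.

LOI loss = 563.2 g; glass = 2656 g; yield = 82.50%

All internal work holds full precision throughout. Working values are printed with 4-significant-figure rounding at each printed step. Exactly one rounding goes into every reported result — all derived quantities are recomputed in exact precision (LOI, five oxide percentages, the totals, net glass mass, yield) from the batch weights on 2656 g of glass, exactly as shown in the problem or the answer.
LOI of each material in turn:
  Aragonite sand: 198.4 × 0.4431 = 87.91 g
  H3BO3: 210.5 × 0.4327 = 91.08 g
  Mg3Si4O10(OH)2: 1426 × 0.04950 = 70.59 g
  Burnt dolomite: 426.8 × 0.01000 = 4.268 g
  Potassium carbonate: 957.0 × 0.3232 = 309.3 g
Total LOI = 563.2 g
Glass = batch − LOI = 3219 − 563.2 = 2656 g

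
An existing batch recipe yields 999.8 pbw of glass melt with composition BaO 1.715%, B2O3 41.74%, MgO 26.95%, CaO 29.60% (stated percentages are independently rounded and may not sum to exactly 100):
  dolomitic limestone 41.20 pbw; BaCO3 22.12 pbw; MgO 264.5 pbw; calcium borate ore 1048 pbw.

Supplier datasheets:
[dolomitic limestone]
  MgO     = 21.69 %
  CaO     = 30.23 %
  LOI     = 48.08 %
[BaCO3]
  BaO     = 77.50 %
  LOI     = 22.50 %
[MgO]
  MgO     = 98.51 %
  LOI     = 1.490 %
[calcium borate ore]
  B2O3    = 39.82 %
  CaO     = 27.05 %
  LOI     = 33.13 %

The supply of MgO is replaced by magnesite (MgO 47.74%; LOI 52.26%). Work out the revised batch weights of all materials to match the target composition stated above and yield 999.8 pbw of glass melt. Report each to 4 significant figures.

Revised batch per 999.8 pbw glass melt:
  dolomitic limestone: 41.20 pbw
  BaCO3: 22.12 pbw
  magnesite: 545.7 pbw
  calcium borate ore: 1048 pbw
Total batch = 1657 pbw; LOI loss = 657.2 pbw

Values along the way are printed, rounded to 4 significant digits, on the page. The whole derivation maintains full float precision all the way through; exactly one rounding lands on each reported number — derived quantities (totals, glass mass, four oxide percentages, the yield, ignition loss) are rebuilt using the weight values at 999.8 pbw of glass in full float precision, precisely as stated by question or answer.
Oxide mass targets, per 999.8 pbw glass melt:
  BaO: 1.715% × 999.8 = 17.15 pbw
  B2O3: 41.74% × 999.8 = 417.3 pbw
  MgO: 26.95% × 999.8 = 269.4 pbw
  CaO: 29.60% × 999.8 = 295.9 pbw
A balance pass over the oxides, on the weights just shown, at the basis given (oxide sums agree with the targets given rounding of the digits):
  BaO: 22.12·0.7750 = 17.14 pbw (target 17.15 pbw)
  B2O3: 1048·0.3982 = 417.3 pbw (target 417.3 pbw)
  MgO: 41.20·0.2169 + 545.7·0.4774 = 269.5 pbw (target 269.4 pbw)
  CaO: 41.20·0.3023 + 1048·0.2705 = 295.9 pbw (target 295.9 pbw)
Glass-mass bookkeeping: batch total minus LOI = 999.8 pbw (targets for the oxides total 999.8 pbw; against the stated basis, 999.8 pbw — deltas are rounding alone).
Total batch = Σ batch = 1657 pbw; LOI removed, Σ of batch·LOI: 657.2 pbw; glass ÷ batch gives a yield of 60.34%.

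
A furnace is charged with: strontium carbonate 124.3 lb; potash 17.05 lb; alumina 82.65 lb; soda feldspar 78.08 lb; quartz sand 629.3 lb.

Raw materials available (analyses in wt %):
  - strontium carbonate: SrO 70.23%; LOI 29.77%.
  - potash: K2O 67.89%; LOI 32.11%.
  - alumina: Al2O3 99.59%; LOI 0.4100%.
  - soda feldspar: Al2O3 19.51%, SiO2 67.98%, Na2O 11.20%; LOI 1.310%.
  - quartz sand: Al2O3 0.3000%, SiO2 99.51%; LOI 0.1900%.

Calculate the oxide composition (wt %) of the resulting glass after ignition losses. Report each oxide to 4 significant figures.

Every computation carries full precision all the way through — in-progress results are displayed, with 4-significant-figure rounding, in the printout; each reported value is rounded exactly once; all derived quantities are carried in exact precision (five oxide percentages, LOI, totals, the yield, net glass mass) from the batch weights at 886.3 lb of glass, as written in the problem or the answer.
What the batch supplies per oxide:
  SrO: 124.3·0.7023 = 87.30 lb
  Al2O3: 82.65·0.9959 + 78.08·0.1951 + 629.3·0.003000 = 99.43 lb
  SiO2: 78.08·0.6798 + 629.3·0.9951 = 679.3 lb
  K2O: 17.05·0.6789 = 11.58 lb
  Na2O: 78.08·0.1120 = 8.745 lb
LOI: 124.3·0.2977 + 17.05·0.3211 + 82.65·0.004100 + 78.08·0.01310 + 629.3·0.001900 = 45.04 lb
batch − LOI leaves glass = 931.4 − 45.04 = 886.3 lb (equal to the oxide-mass sum)
wt % = 100 × oxide mass / glass mass

Glass mass = 886.3 lb (batch 931.4 − LOI 45.04).
Composition: SrO 9.849%, Al2O3 11.22%, SiO2 76.64%, K2O 1.306%, Na2O 0.9866%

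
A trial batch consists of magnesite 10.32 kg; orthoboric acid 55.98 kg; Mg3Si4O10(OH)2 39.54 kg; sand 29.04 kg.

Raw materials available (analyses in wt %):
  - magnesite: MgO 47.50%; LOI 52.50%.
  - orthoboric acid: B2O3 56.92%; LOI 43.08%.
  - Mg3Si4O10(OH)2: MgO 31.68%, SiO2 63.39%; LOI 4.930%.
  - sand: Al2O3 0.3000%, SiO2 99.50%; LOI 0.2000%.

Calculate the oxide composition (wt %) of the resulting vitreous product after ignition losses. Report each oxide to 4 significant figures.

Glass mass = 103.3 kg (batch 134.9 − LOI 31.54).
Composition: MgO 16.87%, B2O3 30.83%, Al2O3 0.08431%, SiO2 52.22%

Each numeric step holds full precision in all steps; intermediates are shown, rounded to four significant figures, on the page; each reported value is rounded once only — all derived quantities (the four compositions, totals, glass mass, yield, ignition loss) are re-derived at full precision from the batch weights at 103.3 kg of glass, exactly as printed in either problem or answer.
Oxide masses out of the charge:
  MgO: 10.32·0.4750 + 39.54·0.3168 = 17.43 kg
  B2O3: 55.98·0.5692 = 31.86 kg
  Al2O3: 29.04·0.003000 = 0.08712 kg
  SiO2: 39.54·0.6339 + 29.04·0.9950 = 53.96 kg
LOI: 10.32·0.5250 + 55.98·0.4308 + 39.54·0.04930 + 29.04·0.002000 = 31.54 kg
Net of LOI, the glass mass = 134.9 − 31.54 = 103.3 kg (consistent with Σ oxide mass)
percent by weight: oxide/glass ×100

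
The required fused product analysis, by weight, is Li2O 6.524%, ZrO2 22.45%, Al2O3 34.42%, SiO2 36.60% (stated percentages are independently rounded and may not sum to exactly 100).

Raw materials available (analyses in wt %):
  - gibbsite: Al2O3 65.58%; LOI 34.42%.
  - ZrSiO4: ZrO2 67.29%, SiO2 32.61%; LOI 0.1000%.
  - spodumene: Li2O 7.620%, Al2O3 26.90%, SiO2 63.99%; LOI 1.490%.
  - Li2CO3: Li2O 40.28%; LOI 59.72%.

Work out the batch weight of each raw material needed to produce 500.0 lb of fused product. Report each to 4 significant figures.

The whole derivation runs at exact precision through every step — mid-chain values are printed (rounded to four significant digits) within the worked lines. Every reported value takes a single rounding. Derived quantities (the yield, glass mass, totals, the four compositions, LOI) are carried at exact precision using the weight values on 500.0 lb of glass precisely as stated by problem or answer.
Target oxide masses per 500.0 lb fused product:
  Li2O: 6.524% × 500.0 = 32.62 lb
  ZrO2: 22.45% × 500.0 = 112.2 lb
  Al2O3: 34.42% × 500.0 = 172.1 lb
  SiO2: 36.60% × 500.0 = 183.0 lb
Checking each oxide sum with the batch weights as given, for the quoted basis mass (sum by sum, the targets are met within answer rounding):
  Li2O: 201.0·0.07620 + 42.96·0.4028 = 32.62 lb (target 32.62 lb)
  ZrO2: 166.8·0.6729 = 112.2 lb (target 112.2 lb)
  Al2O3: 180.0·0.6558 + 201.0·0.2690 = 172.1 lb (target 172.1 lb)
  SiO2: 166.8·0.3261 + 201.0·0.6399 = 183.0 lb (target 183.0 lb)
Auditing the glass mass value: net batch after ignition = 500.0 lb (the targets, summed, come to 500.0 lb; stated basis 500.0 lb — deltas are rounding alone).
Adding the batch up: Σ batch = 590.8 lb; ignition loss, Σ(batch × LOI) = 90.77 lb; glass ÷ batch gives a yield of 84.63%.

Batch per 500.0 lb fused product:
  gibbsite: 180.0 lb
  ZrSiO4: 166.8 lb
  spodumene: 201.0 lb
  Li2CO3: 42.96 lb
Total batch = 590.8 lb; LOI loss = 90.77 lb; yield = 84.63%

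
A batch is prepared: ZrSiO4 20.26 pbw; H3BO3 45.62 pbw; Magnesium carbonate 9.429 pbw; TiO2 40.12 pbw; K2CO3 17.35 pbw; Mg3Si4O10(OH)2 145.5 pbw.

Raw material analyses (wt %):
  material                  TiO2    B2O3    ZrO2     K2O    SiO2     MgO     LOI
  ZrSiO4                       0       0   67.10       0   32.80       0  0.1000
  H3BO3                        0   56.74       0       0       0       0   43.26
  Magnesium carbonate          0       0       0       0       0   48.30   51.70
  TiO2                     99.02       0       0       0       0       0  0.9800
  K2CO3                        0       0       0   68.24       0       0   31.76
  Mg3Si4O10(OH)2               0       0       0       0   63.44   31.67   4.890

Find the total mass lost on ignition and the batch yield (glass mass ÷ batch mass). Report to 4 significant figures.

LOI loss = 37.65 pbw; glass = 240.6 pbw; yield = 86.47%

The whole derivation runs at full precision at every stage; in-progress results are displayed rounded to four significant figures within the worked lines; each reported result takes just one rounding; the derived quantities (yield, totals, net glass mass, six oxide percentages, LOI) are rebuilt starting from the weights at 240.6 pbw of glass at full precision as given in the problem or the answer.
Loss on ignition, line by line:
  ZrSiO4: 20.26 × 0.001000 = 0.02026 pbw
  H3BO3: 45.62 × 0.4326 = 19.74 pbw
  Magnesium carbonate: 9.429 × 0.5170 = 4.875 pbw
  TiO2: 40.12 × 0.009800 = 0.3932 pbw
  K2CO3: 17.35 × 0.3176 = 5.510 pbw
  Mg3Si4O10(OH)2: 145.5 × 0.04890 = 7.115 pbw
Total LOI = 37.65 pbw
Glass = batch − LOI = 278.3 − 37.65 = 240.6 pbw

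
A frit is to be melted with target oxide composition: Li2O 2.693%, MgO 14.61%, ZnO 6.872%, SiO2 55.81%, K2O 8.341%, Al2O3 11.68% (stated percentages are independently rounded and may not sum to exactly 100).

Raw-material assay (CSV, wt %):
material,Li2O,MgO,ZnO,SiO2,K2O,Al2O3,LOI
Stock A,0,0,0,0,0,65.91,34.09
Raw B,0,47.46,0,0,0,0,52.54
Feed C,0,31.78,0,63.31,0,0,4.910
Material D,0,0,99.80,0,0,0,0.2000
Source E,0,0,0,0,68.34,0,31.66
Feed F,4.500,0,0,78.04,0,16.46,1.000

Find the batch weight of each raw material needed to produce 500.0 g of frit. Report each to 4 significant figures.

The whole derivation maintains full float precision from first step to last. Working values appear rounded to 4 significant digits on the page; a single rounding yields each reported number; derived quantities are rebuilt at full float precision (glass mass, the yield, LOI, six oxide percentages, totals) from the weighed amounts for 500.0 g of glass as set out in either problem or answer.
Oxide mass targets, per 500.0 g frit:
  Li2O: 2.693% × 500.0 = 13.46 g
  MgO: 14.61% × 500.0 = 73.05 g
  ZnO: 6.872% × 500.0 = 34.36 g
  SiO2: 55.81% × 500.0 = 279.0 g
  K2O: 8.341% × 500.0 = 41.70 g
  Al2O3: 11.68% × 500.0 = 58.40 g
Oxide-by-oxide audit applying the batch weights above, relative to the basis at hand (target by target, the sums agree modulo rounding of the values):
  Li2O: 299.2·0.04500 = 13.46 g (target 13.46 g)
  MgO: 105.8·0.4746 + 71.93·0.3178 = 73.07 g (target 73.05 g)
  ZnO: 34.43·0.9980 = 34.36 g (target 34.36 g)
  SiO2: 71.93·0.6331 + 299.2·0.7804 = 279.0 g (target 279.0 g)
  K2O: 61.03·0.6834 = 41.71 g (target 41.70 g)
  Al2O3: 13.88·0.6591 + 299.2·0.1646 = 58.40 g (target 58.40 g)
Glass-mass bookkeeping: batch Σ − ignition loss = 500.0 g (targets for the oxides total 500.0 g; with the basis standing at 500.0 g — rounding explains the deltas).
Batch grand total — Σ batch = 586.3 g; loss to ignition Σ batch·LOI = 86.23 g; yield: glass divided by total = 85.29%.

Batch per 500.0 g frit:
  Stock A: 13.88 g
  Raw B: 105.8 g
  Feed C: 71.93 g
  Material D: 34.43 g
  Source E: 61.03 g
  Feed F: 299.2 g
Total batch = 586.3 g; LOI loss = 86.23 g; yield = 85.29%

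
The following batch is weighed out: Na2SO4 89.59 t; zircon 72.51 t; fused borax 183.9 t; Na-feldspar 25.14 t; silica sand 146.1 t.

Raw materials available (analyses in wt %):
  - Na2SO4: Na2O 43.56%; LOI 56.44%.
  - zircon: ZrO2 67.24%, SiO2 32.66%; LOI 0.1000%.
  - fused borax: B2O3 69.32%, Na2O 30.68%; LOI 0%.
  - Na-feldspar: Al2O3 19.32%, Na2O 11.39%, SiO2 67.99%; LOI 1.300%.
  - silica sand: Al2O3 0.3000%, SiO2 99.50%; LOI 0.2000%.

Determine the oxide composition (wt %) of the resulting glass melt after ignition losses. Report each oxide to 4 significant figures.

Glass mass = 466.0 t (batch 517.2 − LOI 51.26).
Composition: ZrO2 10.46%, B2O3 27.36%, Al2O3 1.136%, Na2O 21.10%, SiO2 39.95%

Working values are shown rounded off to 4 significant digits at each printed step — full float precision is kept end to end; each reported result is rounded only once; all derived quantities, including yield, the totals, LOI, the five compositions, glass mass, are rebuilt from the weighed amounts per 466.0 t of glass in full precision as they appear in question or answer.
Delivered oxide masses:
  ZrO2: 72.51·0.6724 = 48.76 t
  B2O3: 183.9·0.6932 = 127.5 t
  Al2O3: 25.14·0.1932 + 146.1·0.003000 = 5.295 t
  Na2O: 89.59·0.4356 + 183.9·0.3068 + 25.14·0.1139 = 98.31 t
  SiO2: 72.51·0.3266 + 25.14·0.6799 + 146.1·0.9950 = 186.1 t
LOI: 89.59·0.5644 + 72.51·0.001000 + 25.14·0.01300 + 146.1·0.002000 = 51.26 t
Net of LOI, the glass mass = 517.2 − 51.26 = 466.0 t (matching Σ of the oxides)
wt %: oxide over glass, times 100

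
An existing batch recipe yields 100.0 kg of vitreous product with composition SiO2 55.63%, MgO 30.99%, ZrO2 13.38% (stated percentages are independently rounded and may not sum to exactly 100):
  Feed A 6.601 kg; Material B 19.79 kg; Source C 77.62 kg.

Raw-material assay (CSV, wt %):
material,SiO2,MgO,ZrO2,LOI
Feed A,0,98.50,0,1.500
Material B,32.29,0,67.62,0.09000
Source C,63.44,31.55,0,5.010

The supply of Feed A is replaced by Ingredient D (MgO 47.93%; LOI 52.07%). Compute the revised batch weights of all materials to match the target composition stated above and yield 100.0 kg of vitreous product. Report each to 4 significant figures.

Values along the way are displayed rounded to four significant digits when written out — the working math maintains full precision from start to finish. Every reported number undergoes a single rounding — all derived quantities are carried using the weight values at 100.0 kg of glass at full precision (the totals, glass mass, the three compositions, yield, LOI), precisely as stated by either problem or answer.
Oxide mass targets, per 100.0 kg vitreous product:
  SiO2: 55.63% × 100.0 = 55.63 kg
  MgO: 30.99% × 100.0 = 30.99 kg
  ZrO2: 13.38% × 100.0 = 13.38 kg
Verifying the oxide balance on the weights just shown, against the basis in use (sums match the target masses exact up to rounding of places):
  SiO2: 19.79·0.3229 + 77.62·0.6344 = 55.63 kg (target 55.63 kg)
  MgO: 13.56·0.4793 + 77.62·0.3155 = 30.99 kg (target 30.99 kg)
  ZrO2: 19.79·0.6762 = 13.38 kg (target 13.38 kg)
Glass-mass sanity pass: batch total minus LOI = 100.0 kg (summing oxide targets gives 100.0 kg; stated basis 100.0 kg — a pure rounding effect).
Adding the batch up: Σ batch = 111.0 kg; ignition loss, Σ(batch × LOI) = 10.97 kg; yield = glass ÷ total batch = 90.12%.

Revised batch per 100.0 kg vitreous product:
  Ingredient D: 13.56 kg
  Material B: 19.79 kg
  Source C: 77.62 kg
Total batch = 111.0 kg; LOI loss = 10.97 kg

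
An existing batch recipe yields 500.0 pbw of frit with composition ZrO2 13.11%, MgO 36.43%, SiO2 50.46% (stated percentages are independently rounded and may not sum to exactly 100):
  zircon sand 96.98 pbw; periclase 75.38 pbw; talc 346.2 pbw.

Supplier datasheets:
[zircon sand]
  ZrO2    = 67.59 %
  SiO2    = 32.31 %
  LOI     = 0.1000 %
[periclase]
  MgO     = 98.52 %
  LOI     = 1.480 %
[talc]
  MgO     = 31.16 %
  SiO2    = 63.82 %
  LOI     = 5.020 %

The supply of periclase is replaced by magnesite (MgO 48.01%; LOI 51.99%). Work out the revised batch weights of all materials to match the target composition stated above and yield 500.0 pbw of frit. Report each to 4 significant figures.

Mid-chain values are printed rounded off to 4 significant figures on the page. All arithmetic maintains full float precision at every stage; each reported number sees exactly one rounding — derived quantities are recomputed in full precision (the three compositions, net glass mass, yield, LOI, totals) starting from the weights for 500.0 pbw of glass as quoted within either problem or answer.
Oxide-by-oxide targets in 500.0 pbw frit:
  ZrO2: 13.11% × 500.0 = 65.55 pbw
  MgO: 36.43% × 500.0 = 182.2 pbw
  SiO2: 50.46% × 500.0 = 252.3 pbw
Checking each oxide sum per the reported batch figures, versus the basis set out (oxide sums agree with the targets modulo rounding of the values):
  ZrO2: 96.98·0.6759 = 65.55 pbw (target 65.55 pbw)
  MgO: 154.7·0.4801 + 346.2·0.3116 = 182.1 pbw (target 182.2 pbw)
  SiO2: 96.98·0.3231 + 346.2·0.6382 = 252.3 pbw (target 252.3 pbw)
Glass mass check: total batch − LOI = 500.0 pbw (per-oxide target masses sum to 500.0 pbw; versus the stated basis of 500.0 pbw — gaps are rounding artifacts).
Batch total: Σ batch = 597.9 pbw; Σ batch·LOI gives LOI loss = 97.90 pbw; glass ÷ batch gives a yield of 83.62%.

Revised batch per 500.0 pbw frit:
  zircon sand: 96.98 pbw
  magnesite: 154.7 pbw
  talc: 346.2 pbw
Total batch = 597.9 pbw; LOI loss = 97.90 pbw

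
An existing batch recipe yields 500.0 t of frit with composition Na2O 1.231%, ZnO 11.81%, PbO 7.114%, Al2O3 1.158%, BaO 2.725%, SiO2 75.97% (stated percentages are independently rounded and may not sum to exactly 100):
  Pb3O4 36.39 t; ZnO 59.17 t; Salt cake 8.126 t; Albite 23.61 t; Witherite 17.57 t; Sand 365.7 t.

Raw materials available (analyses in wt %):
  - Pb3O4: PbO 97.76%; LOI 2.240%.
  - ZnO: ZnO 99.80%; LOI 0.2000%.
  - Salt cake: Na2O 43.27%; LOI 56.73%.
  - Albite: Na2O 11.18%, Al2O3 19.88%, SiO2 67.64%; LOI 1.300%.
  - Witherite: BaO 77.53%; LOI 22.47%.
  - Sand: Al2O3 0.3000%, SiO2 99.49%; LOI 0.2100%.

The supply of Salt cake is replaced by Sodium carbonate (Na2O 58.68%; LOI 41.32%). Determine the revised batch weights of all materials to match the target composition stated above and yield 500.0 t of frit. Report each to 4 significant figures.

All arithmetic runs at exact precision at each step — in-progress results are displayed, with 4-significant-digit rounding, on the page — every reported value takes a single rounding. The derived quantities (six oxide percentages, totals, the yield, glass mass, LOI) are computed in full precision starting from the weights on 500.0 t of glass, as given in the problem or the answer.
Per-oxide target masses for 500.0 t frit:
  Na2O: 1.231% × 500.0 = 6.155 t
  ZnO: 11.81% × 500.0 = 59.05 t
  PbO: 7.114% × 500.0 = 35.57 t
  Al2O3: 1.158% × 500.0 = 5.790 t
  BaO: 2.725% × 500.0 = 13.62 t
  SiO2: 75.97% × 500.0 = 379.8 t
Mass-balance tally per oxide given the weights on record, for the quoted basis mass (sums match the target masses within answer rounding):
  Na2O: 5.992·0.5868 + 23.61·0.1118 = 6.156 t (target 6.155 t)
  ZnO: 59.17·0.9980 = 59.05 t (target 59.05 t)
  PbO: 36.39·0.9776 = 35.57 t (target 35.57 t)
  Al2O3: 23.61·0.1988 + 365.7·0.003000 = 5.791 t (target 5.790 t)
  BaO: 17.57·0.7753 = 13.62 t (target 13.62 t)
  SiO2: 23.61·0.6764 + 365.7·0.9949 = 379.8 t (target 379.8 t)
The glass-mass cross-check: Σ batch − LOI loss = 500.0 t (per-oxide target masses sum to 500.0 t; against the stated basis, 500.0 t — deltas are rounding alone).
Batch grand total — Σ batch = 508.4 t; Σ batch·LOI gives LOI loss = 8.432 t; yield: glass divided by total = 98.34%.

Revised batch per 500.0 t frit:
  Pb3O4: 36.39 t
  ZnO: 59.17 t
  Sodium carbonate: 5.992 t
  Albite: 23.61 t
  Witherite: 17.57 t
  Sand: 365.7 t
Total batch = 508.4 t; LOI loss = 8.432 t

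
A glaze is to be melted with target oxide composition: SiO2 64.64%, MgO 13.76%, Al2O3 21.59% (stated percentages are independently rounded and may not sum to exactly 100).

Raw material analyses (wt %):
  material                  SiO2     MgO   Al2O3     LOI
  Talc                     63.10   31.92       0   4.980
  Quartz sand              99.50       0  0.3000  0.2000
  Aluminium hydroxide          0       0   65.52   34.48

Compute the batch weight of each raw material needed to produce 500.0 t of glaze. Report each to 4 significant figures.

Batch per 500.0 t glaze:
  Talc: 215.5 t
  Quartz sand: 188.1 t
  Aluminium hydroxide: 163.9 t
Total batch = 567.5 t; LOI loss = 67.62 t; yield = 88.08%

Working values are printed rounded to 4 significant figures as written. Every computation holds full float precision in all steps; exactly one rounding is applied to every reported number; all derived quantities are computed using the weight values on 500.0 t of glass in full float precision (three oxide percentages, the totals, the yield, ignition loss, net glass mass) exactly as shown in either problem or answer.
Target masses of each oxide per 500.0 t glaze:
  SiO2: 64.64% × 500.0 = 323.2 t
  MgO: 13.76% × 500.0 = 68.80 t
  Al2O3: 21.59% × 500.0 = 108.0 t
Sums-versus-targets review from the weights as reported, versus the basis set out (delivered sums recover each target modulo rounding of the values):
  SiO2: 215.5·0.6310 + 188.1·0.9950 = 323.1 t (target 323.2 t)
  MgO: 215.5·0.3192 = 68.79 t (target 68.80 t)
  Al2O3: 188.1·0.003000 + 163.9·0.6552 = 108.0 t (target 108.0 t)
Glass-mass sanity pass: batch total minus LOI = 499.9 t (the targets, summed, come to 500.0 t; the stated basis being 500.0 t — gaps are rounding artifacts).
Summing the batch: Σ batch = 567.5 t; Σ batch·LOI gives LOI loss = 67.62 t; glass ÷ batch gives a yield of 88.08%.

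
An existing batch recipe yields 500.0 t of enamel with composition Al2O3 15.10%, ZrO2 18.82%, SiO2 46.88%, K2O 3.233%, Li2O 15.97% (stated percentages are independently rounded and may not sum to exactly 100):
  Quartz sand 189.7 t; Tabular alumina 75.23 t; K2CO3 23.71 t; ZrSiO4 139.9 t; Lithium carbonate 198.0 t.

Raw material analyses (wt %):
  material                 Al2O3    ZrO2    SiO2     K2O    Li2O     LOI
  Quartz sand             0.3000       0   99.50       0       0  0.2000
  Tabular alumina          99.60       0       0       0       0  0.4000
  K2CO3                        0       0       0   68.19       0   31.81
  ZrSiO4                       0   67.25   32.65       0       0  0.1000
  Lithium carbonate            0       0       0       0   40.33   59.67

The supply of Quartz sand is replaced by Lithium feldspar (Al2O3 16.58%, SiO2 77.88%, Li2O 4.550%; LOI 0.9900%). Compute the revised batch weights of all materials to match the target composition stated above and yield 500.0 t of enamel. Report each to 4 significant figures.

Rounding to four significant digits extends to each working value as printed. All arithmetic carries full precision in every operation — exactly one rounding lands on each reported result; all derived quantities, including five oxide percentages, LOI, net glass mass, yield, totals, are re-derived starting from the weights on 500.0 t of glass in exact precision as written in the question or the answer.
Target oxide masses per 500.0 t enamel:
  Al2O3: 15.10% × 500.0 = 75.50 t
  ZrO2: 18.82% × 500.0 = 94.10 t
  SiO2: 46.88% × 500.0 = 234.4 t
  K2O: 3.233% × 500.0 = 16.16 t
  Li2O: 15.97% × 500.0 = 79.85 t
A balance pass over the oxides, with the batch weights as given, per the basis as stated (target by target, the sums agree once rounding is allowed for):
  Al2O3: 242.3·0.1658 + 35.47·0.9960 = 75.50 t (target 75.50 t)
  ZrO2: 139.9·0.6725 = 94.08 t (target 94.10 t)
  SiO2: 242.3·0.7788 + 139.9·0.3265 = 234.4 t (target 234.4 t)
  K2O: 23.71·0.6819 = 16.17 t (target 16.16 t)
  Li2O: 242.3·0.04550 + 170.7·0.4033 = 79.87 t (target 79.85 t)
The glass-mass cross-check: Σ batch − LOI loss = 500.0 t (the targets, summed, come to 500.0 t; versus the stated basis of 500.0 t — gaps are rounding artifacts).
Batch grand total — Σ batch = 612.1 t; ignition loss, Σ(batch × LOI) = 112.1 t; as yield: glass ÷ batch → 81.69%.

Revised batch per 500.0 t enamel:
  Lithium feldspar: 242.3 t
  Tabular alumina: 35.47 t
  K2CO3: 23.71 t
  ZrSiO4: 139.9 t
  Lithium carbonate: 170.7 t
Total batch = 612.1 t; LOI loss = 112.1 t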